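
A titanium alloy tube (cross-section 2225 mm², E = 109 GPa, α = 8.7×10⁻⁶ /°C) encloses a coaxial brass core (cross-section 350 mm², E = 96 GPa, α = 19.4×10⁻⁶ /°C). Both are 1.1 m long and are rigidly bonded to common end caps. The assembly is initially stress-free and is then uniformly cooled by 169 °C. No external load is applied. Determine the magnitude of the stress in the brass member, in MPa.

σ ≈ 152 MPa (tensile)

Equilibrium of a rigid end plate with no external load gives equal and opposite internal forces ±P in the two members. Since α_{brass} > α_{titanium alloy}, cooling drives the brass into tension and the titanium alloy into compression.
Compatibility of the two members (thermal + elastic change equal): (α₁ − α₂)ΔT = P·[1/(A₁E₁) + 1/(A₂E₂)].
|α₁ − α₂|·ΔT = 10.7×10⁻⁶ × 169 = 0.001808.
1/(A₁E₁) + 1/(A₂E₂) = 1/(2225×109×10³) + 1/(350×96×10³) = 3.389×10⁻⁸ N⁻¹.
P = 0.001808 / 3.389×10⁻⁸ = 53370 N = 53.37 kN.
σ_{brass} = P/A₂ = 53370/350 = 152.5 MPa, tensile.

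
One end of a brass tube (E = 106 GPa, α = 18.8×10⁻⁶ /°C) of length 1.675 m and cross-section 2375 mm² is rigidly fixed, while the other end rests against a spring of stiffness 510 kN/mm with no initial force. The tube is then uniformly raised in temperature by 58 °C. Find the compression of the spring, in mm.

The unrestrained thermal change is αΔT L = 18.8×10⁻⁶ × 58 × 1675 = 1.826 mm.
Let P be the compressive force at the spring. The tube shortens elastically by PL/(AE) and the spring compresses by P/k; together these equal δ_free.
So P = δ_free / [L/(AE) + 1/k] = 1.826 / [ 1675/(2375×106×10³) + 1/(510×10³) ].
P = 1.826 / 8.614×10⁻⁶ = 212000 N.
Spring compression = P/k = 212000/(510×10³) = 0.4157 mm.

δ ≈ 0.416 mm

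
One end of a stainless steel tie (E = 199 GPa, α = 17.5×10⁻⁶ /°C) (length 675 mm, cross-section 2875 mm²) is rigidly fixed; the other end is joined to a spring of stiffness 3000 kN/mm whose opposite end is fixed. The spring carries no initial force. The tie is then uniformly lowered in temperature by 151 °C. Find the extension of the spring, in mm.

Free thermal contraction: δ_free = αΔT L = 17.5×10⁻⁶ × 151 × 675 = 1.784 mm.
Let P be the tensile force in the spring. The tie extends elastically by PL/(AE) and the spring stretches by P/k; together these equal δ_free.
P [ L/(AE) + 1/k ] = δ_free → P [ 675/(2875×199×10³) + 1/(3000×10³) ] = 1.784.
P = 1.784 / 1.513×10⁻⁶ = 1.179×10⁶ N.
Spring extension = P/k = 1.179×10⁶/(3000×10³) = 0.3929 mm.

δ ≈ 0.393 mm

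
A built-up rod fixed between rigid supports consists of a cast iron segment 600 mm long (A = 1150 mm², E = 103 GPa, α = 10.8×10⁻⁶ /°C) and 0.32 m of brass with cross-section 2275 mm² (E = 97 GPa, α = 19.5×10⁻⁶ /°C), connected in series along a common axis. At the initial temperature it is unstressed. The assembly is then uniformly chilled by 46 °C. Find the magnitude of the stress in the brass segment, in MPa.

Free thermal contraction of the whole bar: Σ αᵢΔT Lᵢ = 10.8×10⁻⁶×46×600 + 19.5×10⁻⁶×46×320 = 0.5851 mm.
The rigid supports impose zero overall length change; the single axial force P common to all segments must satisfy P Σ Lᵢ/(AᵢEᵢ) = δ_free.
The series flexibility is Σ Lᵢ/(AᵢEᵢ) = 600/(1150×103×10³) + 320/(2275×97×10³) = 6.516×10⁻⁶ mm/N.
Hence P = δ_free / Σ(L/AE) = 0.5851/6.516×10⁻⁶ = 89.8 kN (tensile).
σ_{brass} = P / A = 89800 / 2275 = 39.47 MPa.

σ ≈ 39.5 MPa (tensile)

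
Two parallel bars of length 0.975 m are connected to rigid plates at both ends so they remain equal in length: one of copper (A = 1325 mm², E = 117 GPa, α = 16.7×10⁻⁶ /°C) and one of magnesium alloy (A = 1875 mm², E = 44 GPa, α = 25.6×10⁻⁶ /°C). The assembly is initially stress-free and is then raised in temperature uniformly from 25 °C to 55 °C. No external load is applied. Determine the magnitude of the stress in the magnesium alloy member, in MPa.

σ ≈ 7.67 MPa (compressive)

Both members must finish at the same length. With the larger α, the magnesium alloy tends to over-expand; the plates restrain it, putting the magnesium alloy in compression and the copper in tension. With no external load the two internal forces are equal and opposite, magnitude P.
Compatibility of the two members (thermal + elastic change equal): (α₁ − α₂)ΔT = P·[1/(A₁E₁) + 1/(A₂E₂)].
|α₁ − α₂|·ΔT = 8.9×10⁻⁶ × 30 = 0.000267.
1/(A₁E₁) + 1/(A₂E₂) = 1/(1325×117×10³) + 1/(1875×44×10³) = 1.857×10⁻⁸ N⁻¹.
So P = 0.000267 / 1.857×10⁻⁸ = 14.38 kN.
σ_{magnesium alloy} = P/A₂ = 14380/1875 = 7.668 MPa, compressive.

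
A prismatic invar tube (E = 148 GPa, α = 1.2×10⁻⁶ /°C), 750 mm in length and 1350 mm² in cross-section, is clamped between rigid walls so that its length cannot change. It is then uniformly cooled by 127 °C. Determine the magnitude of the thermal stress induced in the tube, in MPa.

Because both ends are immovable the net strain is zero, and the suppressed thermal strain is αΔT = 1.2×10⁻⁶ × 127 = 152.4×10⁻⁶.
The stress required to suppress this strain is σ = Eε = 148×10³ × 152.4×10⁻⁶ = 22.56 MPa, tensile since the tube is trying to contract.

σ ≈ 22.6 MPa (tensile)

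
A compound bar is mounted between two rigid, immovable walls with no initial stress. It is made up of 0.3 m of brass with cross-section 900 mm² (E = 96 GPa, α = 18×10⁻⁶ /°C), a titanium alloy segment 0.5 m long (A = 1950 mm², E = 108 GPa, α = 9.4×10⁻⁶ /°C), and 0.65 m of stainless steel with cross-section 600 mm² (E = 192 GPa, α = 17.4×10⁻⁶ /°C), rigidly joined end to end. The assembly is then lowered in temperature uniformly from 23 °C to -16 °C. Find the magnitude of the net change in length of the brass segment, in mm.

|ΔL| ≈ 0.0418 mm

If the supports were absent, the total length change would be Σ αᵢΔT Lᵢ = 18×10⁻⁶×39×300 + 9.4×10⁻⁶×39×500 + 17.4×10⁻⁶×39×650 = 0.835 mm.
The walls prevent any net length change, so an axial force P (same in every segment) develops. Compatibility: P · Σ Lᵢ/(AᵢEᵢ) = δ_free.
Σ Lᵢ/(AᵢEᵢ) = 300/(900×96×10³) + 500/(1950×108×10³) + 650/(600×192×10³) = 1.149×10⁻⁵ mm/N.
Hence P = δ_free / Σ(L/AE) = 0.835/1.149×10⁻⁵ = 72.68 kN (tensile).
For the brass segment, free thermal change = 18×10⁻⁶×39×300 = 0.2106 mm and elastic change from P = 72680×300/(900×96×10³) = 0.2524 mm; these oppose, so the net change is 0.0418 mm (segment lengthens).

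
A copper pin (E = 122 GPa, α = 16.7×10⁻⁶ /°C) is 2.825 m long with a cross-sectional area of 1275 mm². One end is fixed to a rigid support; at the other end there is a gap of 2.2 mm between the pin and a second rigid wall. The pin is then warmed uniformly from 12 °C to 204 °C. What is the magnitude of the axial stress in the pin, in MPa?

σ ≈ 296 MPa (compressive)

Unrestrained expansion: δ_free = αΔT L = 16.7×10⁻⁶ × 192 × 2825 = 9.058 mm.
This exceeds the 2.2 mm gap, so the wall pushes back. The portion of expansion that must be recovered elastically is δ_free − gap = 9.058 − 2.2 = 6.858 mm.
So σ = E(δ_free − g)/L = 122×10³ × 6.858/2825 = 296.2 MPa.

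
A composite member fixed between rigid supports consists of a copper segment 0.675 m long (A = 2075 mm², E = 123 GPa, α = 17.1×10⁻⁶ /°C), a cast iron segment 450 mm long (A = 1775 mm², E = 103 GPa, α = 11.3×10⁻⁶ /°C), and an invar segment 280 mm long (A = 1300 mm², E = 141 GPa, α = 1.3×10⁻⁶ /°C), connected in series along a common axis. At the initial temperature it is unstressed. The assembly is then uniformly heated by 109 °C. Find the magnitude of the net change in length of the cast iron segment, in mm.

With the walls removed the bar would change length by δ_free = Σ αᵢΔT Lᵢ = 17.1×10⁻⁶×109×675 + 11.3×10⁻⁶×109×450 + 1.3×10⁻⁶×109×280 = 1.852 mm.
Since the ends are fixed, an axial force P builds up, equal in every segment, with P · Σ Lᵢ/(AᵢEᵢ) = δ_free.
Σ Lᵢ/(AᵢEᵢ) = 675/(2075×123×10³) + 450/(1775×103×10³) + 280/(1300×141×10³) = 6.634×10⁻⁶ mm/N.
So P = 1.852 / 6.634×10⁻⁶ = 279.2 kN, compressive.
For the cast iron segment, free thermal change = 11.3×10⁻⁶×109×450 = 0.5543 mm and elastic change from P = 279200×450/(1775×103×10³) = 0.6872 mm; these oppose, so the net change is 0.133 mm (segment shortens).

|ΔL| ≈ 0.133 mm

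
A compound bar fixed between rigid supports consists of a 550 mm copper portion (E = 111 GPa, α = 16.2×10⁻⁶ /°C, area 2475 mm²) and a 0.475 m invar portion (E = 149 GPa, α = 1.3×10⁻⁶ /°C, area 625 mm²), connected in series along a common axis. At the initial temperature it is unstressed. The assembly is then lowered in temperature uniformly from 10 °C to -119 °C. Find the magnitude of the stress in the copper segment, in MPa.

If the supports were absent, the total length change would be Σ αᵢΔT Lᵢ = 16.2×10⁻⁶×129×550 + 1.3×10⁻⁶×129×475 = 1.229 mm.
The rigid supports impose zero overall length change; the single axial force P common to all segments must satisfy P Σ Lᵢ/(AᵢEᵢ) = δ_free.
The series flexibility is Σ Lᵢ/(AᵢEᵢ) = 550/(2475×111×10³) + 475/(625×149×10³) = 7.103×10⁻⁶ mm/N.
So P = 1.229 / 7.103×10⁻⁶ = 173 kN, tensile.
σ_{copper} = P / A = 173000 / 2475 = 69.92 MPa.

σ ≈ 69.9 MPa (tensile)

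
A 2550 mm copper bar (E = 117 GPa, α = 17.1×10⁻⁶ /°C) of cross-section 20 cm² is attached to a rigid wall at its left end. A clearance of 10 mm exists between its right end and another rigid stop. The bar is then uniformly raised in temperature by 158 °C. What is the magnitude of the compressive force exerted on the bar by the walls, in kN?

Unrestrained expansion: δ_free = αΔT L = 17.1×10⁻⁶ × 158 × 2550 = 6.89 mm.
Since δ_free = 6.89 mm is less than the 10 mm gap, the bar never touches the wall. No axial force develops.

P ≈ 0 kN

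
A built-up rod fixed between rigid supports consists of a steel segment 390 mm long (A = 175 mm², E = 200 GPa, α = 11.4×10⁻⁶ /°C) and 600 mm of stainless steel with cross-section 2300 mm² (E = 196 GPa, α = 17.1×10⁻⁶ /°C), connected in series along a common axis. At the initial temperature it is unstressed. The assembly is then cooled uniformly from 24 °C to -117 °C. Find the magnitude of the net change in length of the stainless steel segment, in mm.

Free thermal contraction of the whole bar: Σ αᵢΔT Lᵢ = 11.4×10⁻⁶×141×390 + 17.1×10⁻⁶×141×600 = 2.074 mm.
The walls prevent any net length change, so an axial force P (same in every segment) develops. Compatibility: P · Σ Lᵢ/(AᵢEᵢ) = δ_free.
The series flexibility is Σ Lᵢ/(AᵢEᵢ) = 390/(175×200×10³) + 600/(2300×196×10³) = 1.247×10⁻⁵ mm/N.
Hence P = δ_free / Σ(L/AE) = 2.074/1.247×10⁻⁵ = 166.2 kN (tensile).
For the stainless steel segment, free thermal change = 17.1×10⁻⁶×141×600 = 1.447 mm and elastic change from P = 166200×600/(2300×196×10³) = 0.2212 mm; these oppose, so the net change is 1.23 mm (segment shortens).

|ΔL| ≈ 1.23 mm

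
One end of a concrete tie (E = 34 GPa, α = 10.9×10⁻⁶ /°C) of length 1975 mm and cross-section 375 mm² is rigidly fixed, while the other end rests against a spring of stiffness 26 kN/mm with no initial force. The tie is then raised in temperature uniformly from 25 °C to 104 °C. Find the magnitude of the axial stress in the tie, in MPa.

σ ≈ 23.5 MPa (compressive)

Free thermal expansion: δ_free = αΔT L = 10.9×10⁻⁶ × 79 × 1975 = 1.701 mm.
With a force P in the spring, the elastic change of the tie is PL/(AE) and that of the spring is P/k; compatibility requires their sum to equal δ_free.
P [ L/(AE) + 1/k ] = δ_free → P [ 1975/(375×34×10³) + 1/(26×10³) ] = 1.701.
P = 1.701 / 0.0001934 = 8795 N.
σ = P/A = 8795/375 = 23.45 MPa.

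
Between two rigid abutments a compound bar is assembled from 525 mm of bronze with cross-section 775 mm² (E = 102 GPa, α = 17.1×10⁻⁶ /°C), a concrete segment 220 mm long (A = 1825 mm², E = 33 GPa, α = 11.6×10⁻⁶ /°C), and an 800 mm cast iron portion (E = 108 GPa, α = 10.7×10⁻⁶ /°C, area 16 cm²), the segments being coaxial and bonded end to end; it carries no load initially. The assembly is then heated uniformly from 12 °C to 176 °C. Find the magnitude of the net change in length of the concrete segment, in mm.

|ΔL| ≈ 0.388 mm

With the walls removed the bar would change length by δ_free = Σ αᵢΔT Lᵢ = 17.1×10⁻⁶×164×525 + 11.6×10⁻⁶×164×220 + 10.7×10⁻⁶×164×800 = 3.295 mm.
The walls prevent any net length change, so an axial force P (same in every segment) develops. Compatibility: P · Σ Lᵢ/(AᵢEᵢ) = δ_free.
Σ Lᵢ/(AᵢEᵢ) = 525/(775×102×10³) + 220/(1825×33×10³) + 800/(1600×108×10³) = 1.492×10⁻⁵ mm/N.
Hence P = δ_free / Σ(L/AE) = 3.295/1.492×10⁻⁵ = 220.8 kN (compressive).
For the concrete segment, free thermal change = 11.6×10⁻⁶×164×220 = 0.4185 mm and elastic change from P = 220800×220/(1825×33×10³) = 0.8064 mm; these oppose, so the net change is 0.388 mm (segment shortens).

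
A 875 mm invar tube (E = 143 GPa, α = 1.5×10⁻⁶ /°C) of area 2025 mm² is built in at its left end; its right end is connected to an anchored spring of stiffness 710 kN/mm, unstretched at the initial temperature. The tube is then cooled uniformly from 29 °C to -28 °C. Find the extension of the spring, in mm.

δ ≈ 0.0238 mm

Free thermal contraction: δ_free = αΔT L = 1.5×10⁻⁶ × 57 × 875 = 0.07481 mm.
With a force P in the spring, the elastic change of the tube is PL/(AE) and that of the spring is P/k; compatibility requires their sum to equal δ_free.
P [ L/(AE) + 1/k ] = δ_free → P [ 875/(2025×143×10³) + 1/(710×10³) ] = 0.07481.
P = 0.07481 / 4.43×10⁻⁶ = 16890 N.
Spring extension = P/k = 16890/(710×10³) = 0.02378 mm.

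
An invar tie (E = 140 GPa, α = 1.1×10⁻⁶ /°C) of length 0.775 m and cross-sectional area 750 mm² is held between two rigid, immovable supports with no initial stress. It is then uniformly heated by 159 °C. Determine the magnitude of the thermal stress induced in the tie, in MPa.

With length fixed, the mechanical strain must cancel the thermal strain αΔT = 1.1×10⁻⁶ × 159 = 174.9×10⁻⁶.
The stress required to suppress this strain is σ = Eε = 140×10³ × 174.9×10⁻⁶ = 24.49 MPa, compressive since the tie is trying to expand.

σ ≈ 24.5 MPa (compressive)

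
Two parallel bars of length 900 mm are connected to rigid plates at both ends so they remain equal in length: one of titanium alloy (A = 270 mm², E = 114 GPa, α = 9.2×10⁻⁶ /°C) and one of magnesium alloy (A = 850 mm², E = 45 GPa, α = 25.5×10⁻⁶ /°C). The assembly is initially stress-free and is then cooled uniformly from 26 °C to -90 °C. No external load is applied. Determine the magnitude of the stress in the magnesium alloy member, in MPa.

Equilibrium of a rigid end plate with no external load gives equal and opposite internal forces ±P in the two members. Since α_{magnesium alloy} > α_{titanium alloy}, cooling drives the magnesium alloy into tension and the titanium alloy into compression.
Equating the net (thermal + elastic) strains gives |α₁ − α₂|·ΔT = P·[1/(A₁E₁) + 1/(A₂E₂)].
|α₁ − α₂|·ΔT = 16.3×10⁻⁶ × 116 = 0.001891.
1/(A₁E₁) + 1/(A₂E₂) = 1/(270×114×10³) + 1/(850×45×10³) = 5.863×10⁻⁸ N⁻¹.
P = 0.001891 / 5.863×10⁻⁸ = 32250 N = 32.25 kN.
σ_{magnesium alloy} = P/A₂ = 32250/850 = 37.94 MPa, tensile.

σ ≈ 37.9 MPa (tensile)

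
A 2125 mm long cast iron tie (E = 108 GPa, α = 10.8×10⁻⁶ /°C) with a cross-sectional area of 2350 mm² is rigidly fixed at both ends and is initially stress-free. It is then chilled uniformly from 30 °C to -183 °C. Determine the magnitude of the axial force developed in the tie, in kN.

P ≈ 584 kN (tensile)

Full restraint means ε = 0, so the stress is σ = EαΔT = 108×10³ × 10.8×10⁻⁶ × 213 = 248.4 MPa.
P = AEαΔT = 2350 × 108×10³ × 10.8×10⁻⁶ × 213 = 583.8 kN (tensile).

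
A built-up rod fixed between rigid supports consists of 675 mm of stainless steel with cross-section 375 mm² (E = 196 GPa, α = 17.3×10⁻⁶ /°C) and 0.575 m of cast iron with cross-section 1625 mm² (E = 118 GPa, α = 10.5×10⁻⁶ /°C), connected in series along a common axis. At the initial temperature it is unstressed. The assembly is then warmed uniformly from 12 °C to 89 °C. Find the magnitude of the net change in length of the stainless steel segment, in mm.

If the supports were absent, the total length change would be Σ αᵢΔT Lᵢ = 17.3×10⁻⁶×77×675 + 10.5×10⁻⁶×77×575 = 1.364 mm.
The walls prevent any net length change, so an axial force P (same in every segment) develops. Compatibility: P · Σ Lᵢ/(AᵢEᵢ) = δ_free.
The series flexibility is Σ Lᵢ/(AᵢEᵢ) = 675/(375×196×10³) + 575/(1625×118×10³) = 1.218×10⁻⁵ mm/N.
So P = 1.364 / 1.218×10⁻⁵ = 112 kN, compressive.
For the stainless steel segment, free thermal change = 17.3×10⁻⁶×77×675 = 0.8992 mm and elastic change from P = 112000×675/(375×196×10³) = 1.028 mm; these oppose, so the net change is 0.129 mm (segment shortens).

|ΔL| ≈ 0.129 mm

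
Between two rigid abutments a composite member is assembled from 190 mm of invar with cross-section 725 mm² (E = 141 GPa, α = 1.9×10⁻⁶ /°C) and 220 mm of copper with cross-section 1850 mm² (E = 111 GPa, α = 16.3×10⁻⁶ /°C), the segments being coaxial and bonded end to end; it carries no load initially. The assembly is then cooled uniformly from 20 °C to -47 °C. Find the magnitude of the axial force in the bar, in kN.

P ≈ 90.3 kN (tensile)

With the walls removed the bar would change length by δ_free = Σ αᵢΔT Lᵢ = 1.9×10⁻⁶×67×190 + 16.3×10⁻⁶×67×220 = 0.2644 mm.
The walls prevent any net length change, so an axial force P (same in every segment) develops. Compatibility: P · Σ Lᵢ/(AᵢEᵢ) = δ_free.
The series flexibility is Σ Lᵢ/(AᵢEᵢ) = 190/(725×141×10³) + 220/(1850×111×10³) = 2.93×10⁻⁶ mm/N.
P = 0.2644 / 2.93×10⁻⁶ = 90260 N = 90.26 kN, tensile.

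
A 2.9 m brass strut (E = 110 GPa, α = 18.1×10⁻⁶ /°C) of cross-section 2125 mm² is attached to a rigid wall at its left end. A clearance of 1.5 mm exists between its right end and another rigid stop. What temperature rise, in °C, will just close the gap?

The gap closes when αΔT L = 1.5 mm, since the strut is still unstressed at that instant.
ΔT = 1.5 / (18.1×10⁻⁶ × 2900) = 28.58 °C.

ΔT ≈ 28.6 °C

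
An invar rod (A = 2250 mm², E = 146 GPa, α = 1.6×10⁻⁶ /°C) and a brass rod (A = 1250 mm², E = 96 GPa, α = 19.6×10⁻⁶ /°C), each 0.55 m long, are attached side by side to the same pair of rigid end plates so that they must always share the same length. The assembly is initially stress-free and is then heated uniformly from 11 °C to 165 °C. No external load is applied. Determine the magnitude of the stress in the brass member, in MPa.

σ ≈ 195 MPa (compressive)

The brass has the larger α, so on heating it would change length more than the invar if both were free. The rigid plates force a common final length, so the brass is put into compression and the invar into tension, with equal and opposite forces P (no external load).
Setting the final lengths equal and cancelling L: (α₁ − α₂)ΔT = P/(A₁E₁) + P/(A₂E₂).
|α₁ − α₂|·ΔT = 18×10⁻⁶ × 154 = 0.002772.
1/(A₁E₁) + 1/(A₂E₂) = 1/(2250×146×10³) + 1/(1250×96×10³) = 1.138×10⁻⁸ N⁻¹.
So P = 0.002772 / 1.138×10⁻⁸ = 243.6 kN.
σ_{brass} = P/A₂ = 243600/1250 = 194.9 MPa, compressive.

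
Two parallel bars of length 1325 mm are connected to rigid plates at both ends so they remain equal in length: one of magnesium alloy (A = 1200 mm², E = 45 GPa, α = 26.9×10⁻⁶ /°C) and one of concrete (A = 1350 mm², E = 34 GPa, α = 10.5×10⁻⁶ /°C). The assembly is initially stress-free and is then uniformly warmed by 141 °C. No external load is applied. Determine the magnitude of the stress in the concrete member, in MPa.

Equilibrium of a rigid end plate with no external load gives equal and opposite internal forces ±P in the two members. Since α_{magnesium alloy} > α_{concrete}, heating drives the magnesium alloy into compression and the concrete into tension.
Compatibility of the two members (thermal + elastic change equal): (α₁ − α₂)ΔT = P·[1/(A₁E₁) + 1/(A₂E₂)].
|α₁ − α₂|·ΔT = 16.4×10⁻⁶ × 141 = 0.002312.
1/(A₁E₁) + 1/(A₂E₂) = 1/(1200×45×10³) + 1/(1350×34×10³) = 4.031×10⁻⁸ N⁻¹.
So P = 0.002312 / 4.031×10⁻⁸ = 57.37 kN.
σ_{concrete} = P/A₂ = 57370/1350 = 42.5 MPa, tensile.

σ ≈ 42.5 MPa (tensile)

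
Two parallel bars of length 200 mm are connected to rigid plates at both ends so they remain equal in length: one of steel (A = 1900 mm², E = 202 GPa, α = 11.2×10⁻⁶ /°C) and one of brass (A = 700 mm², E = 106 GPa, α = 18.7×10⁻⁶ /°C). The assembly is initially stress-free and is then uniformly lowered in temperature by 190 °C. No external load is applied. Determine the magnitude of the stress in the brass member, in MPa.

Equilibrium of a rigid end plate with no external load gives equal and opposite internal forces ±P in the two members. Since α_{brass} > α_{steel}, cooling drives the brass into tension and the steel into compression.
Compatibility of the two members (thermal + elastic change equal): (α₁ − α₂)ΔT = P·[1/(A₁E₁) + 1/(A₂E₂)].
|α₁ − α₂|·ΔT = 7.5×10⁻⁶ × 190 = 0.001425.
1/(A₁E₁) + 1/(A₂E₂) = 1/(1900×202×10³) + 1/(700×106×10³) = 1.608×10⁻⁸ N⁻¹.
So P = 0.001425 / 1.608×10⁻⁸ = 88.61 kN.
σ_{brass} = P/A₂ = 88610/700 = 126.6 MPa, tensile.

σ ≈ 127 MPa (tensile)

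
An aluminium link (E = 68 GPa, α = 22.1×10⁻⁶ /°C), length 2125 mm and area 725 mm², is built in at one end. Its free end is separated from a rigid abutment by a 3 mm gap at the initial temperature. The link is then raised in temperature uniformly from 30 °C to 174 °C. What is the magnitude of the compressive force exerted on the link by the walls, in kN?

Unrestrained expansion: δ_free = αΔT L = 22.1×10⁻⁶ × 144 × 2125 = 6.763 mm.
After closing the 3 mm clearance, 6.763 − 3 = 3.763 mm of expansion remains to be suppressed by the wall.
Compatibility: PL/(AE) = 3.763 mm, so σ = P/A = E × (3.763/2125) = 120.4 MPa.
P = σA = 120.4 × 725 = 87.29 kN.

P ≈ 87.3 kN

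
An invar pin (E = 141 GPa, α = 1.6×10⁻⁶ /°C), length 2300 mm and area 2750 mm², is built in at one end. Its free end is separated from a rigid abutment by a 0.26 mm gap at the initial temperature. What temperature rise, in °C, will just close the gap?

Contact occurs when the free expansion equals the gap: αΔT L = 0.26 mm.
So ΔT = g/(αL) = 0.26/(1.6×10⁻⁶ × 2300) = 70.65 °C.

ΔT ≈ 70.7 °C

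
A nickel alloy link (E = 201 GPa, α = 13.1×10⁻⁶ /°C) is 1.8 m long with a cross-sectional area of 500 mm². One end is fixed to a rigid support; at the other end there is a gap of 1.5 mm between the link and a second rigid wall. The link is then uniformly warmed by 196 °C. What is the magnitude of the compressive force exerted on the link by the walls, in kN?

P ≈ 174 kN

Unrestrained expansion: δ_free = αΔT L = 13.1×10⁻⁶ × 196 × 1800 = 4.622 mm.
The gap closes (δ_free > 1.5 mm) and the wall then resists a further 4.622 − 1.5 = 3.122 mm of expansion.
That suppressed elongation corresponds to σ = E·Δ/L = 201×10³ × 3.122/1800 = 348.6 MPa.
Force on the wall = σA = 348.6 × 500 mm² = 174.3 kN.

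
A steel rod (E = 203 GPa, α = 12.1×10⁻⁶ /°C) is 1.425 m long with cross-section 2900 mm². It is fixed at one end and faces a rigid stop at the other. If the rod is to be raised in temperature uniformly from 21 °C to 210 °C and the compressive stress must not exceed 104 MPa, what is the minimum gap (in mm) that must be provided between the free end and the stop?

Free expansion if unrestrained: δ_free = αΔT L = 12.1×10⁻⁶ × 189 × 1425 = 3.259 mm.
At the allowable stress the elastic shortening the wall may impose is σL/E = 104 × 1425 / (203×10³) = 0.73 mm.
So the gap has to take up the difference, g_min = δ_free − σL/E = 3.259 − 0.73 = 2.529 mm.

g ≈ 2.53 mm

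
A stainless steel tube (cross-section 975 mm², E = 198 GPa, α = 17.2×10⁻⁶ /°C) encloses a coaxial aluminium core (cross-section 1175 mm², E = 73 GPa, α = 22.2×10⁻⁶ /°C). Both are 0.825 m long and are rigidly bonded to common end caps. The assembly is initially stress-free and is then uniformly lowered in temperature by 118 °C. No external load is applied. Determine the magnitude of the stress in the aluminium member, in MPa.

Equilibrium of a rigid end plate with no external load gives equal and opposite internal forces ±P in the two members. Since α_{aluminium} > α_{stainless steel}, cooling drives the aluminium into tension and the stainless steel into compression.
Compatibility of the two members (thermal + elastic change equal): (α₁ − α₂)ΔT = P·[1/(A₁E₁) + 1/(A₂E₂)].
|α₁ − α₂|·ΔT = 5×10⁻⁶ × 118 = 0.00059.
1/(A₁E₁) + 1/(A₂E₂) = 1/(975×198×10³) + 1/(1175×73×10³) = 1.684×10⁻⁸ N⁻¹.
P = 0.00059 / 1.684×10⁻⁸ = 35040 N = 35.04 kN.
σ_{aluminium} = P/A₂ = 35040/1175 = 29.82 MPa, tensile.

σ ≈ 29.8 MPa (tensile)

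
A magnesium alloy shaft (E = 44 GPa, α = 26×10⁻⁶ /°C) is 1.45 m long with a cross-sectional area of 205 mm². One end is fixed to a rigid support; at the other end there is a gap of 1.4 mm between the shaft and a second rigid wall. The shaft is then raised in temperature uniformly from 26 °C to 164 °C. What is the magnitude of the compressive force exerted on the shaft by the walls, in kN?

P ≈ 23.7 kN

Unrestrained expansion: δ_free = αΔT L = 26×10⁻⁶ × 138 × 1450 = 5.203 mm.
The gap closes (δ_free > 1.4 mm) and the wall then resists a further 5.203 − 1.4 = 3.803 mm of expansion.
That suppressed elongation corresponds to σ = E·Δ/L = 44×10³ × 3.803/1450 = 115.4 MPa.
P = σA = 115.4 × 205 = 23.65 kN.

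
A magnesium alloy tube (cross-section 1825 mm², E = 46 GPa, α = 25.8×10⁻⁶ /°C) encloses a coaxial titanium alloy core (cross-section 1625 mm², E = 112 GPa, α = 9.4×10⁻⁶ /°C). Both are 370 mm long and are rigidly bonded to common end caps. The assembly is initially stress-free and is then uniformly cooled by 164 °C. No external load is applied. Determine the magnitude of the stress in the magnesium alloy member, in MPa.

σ ≈ 84.7 MPa (tensile)

The magnesium alloy has the larger α, so on cooling it would change length more than the titanium alloy if both were free. The rigid plates force a common final length, so the magnesium alloy is put into tension and the titanium alloy into compression, with equal and opposite forces P (no external load).
Equating the net (thermal + elastic) strains gives |α₁ − α₂|·ΔT = P·[1/(A₁E₁) + 1/(A₂E₂)].
|α₁ − α₂|·ΔT = 16.4×10⁻⁶ × 164 = 0.00269.
1/(A₁E₁) + 1/(A₂E₂) = 1/(1825×46×10³) + 1/(1625×112×10³) = 1.741×10⁻⁸ N⁻¹.
P = 0.00269 / 1.741×10⁻⁸ = 154500 N = 154.5 kN.
σ_{magnesium alloy} = P/A₁ = 154500/1825 = 84.67 MPa, tensile.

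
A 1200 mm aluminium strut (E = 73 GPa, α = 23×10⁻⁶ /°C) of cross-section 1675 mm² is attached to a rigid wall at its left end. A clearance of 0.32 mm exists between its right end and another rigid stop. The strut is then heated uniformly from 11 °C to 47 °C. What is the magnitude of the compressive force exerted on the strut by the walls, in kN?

P ≈ 68.6 kN

Free thermal elongation = αΔT L = 23×10⁻⁶ × 36 × 1200 = 0.9936 mm.
The gap closes (δ_free > 0.32 mm) and the wall then resists a further 0.9936 − 0.32 = 0.6736 mm of expansion.
Compatibility: PL/(AE) = 0.6736 mm, so σ = P/A = E × (0.6736/1200) = 40.98 MPa.
Force on the wall = σA = 40.98 × 1675 mm² = 68.64 kN.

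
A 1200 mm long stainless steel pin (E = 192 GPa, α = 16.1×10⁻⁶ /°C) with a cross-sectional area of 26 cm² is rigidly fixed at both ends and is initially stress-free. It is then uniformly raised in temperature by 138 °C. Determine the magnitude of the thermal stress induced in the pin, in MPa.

The supports are rigid, so the total axial strain is zero. The restrained thermal strain is ε = αΔT = 16.1×10⁻⁶ × 138 = 2221.8×10⁻⁶.
The stress required to suppress this strain is σ = Eε = 192×10³ × 2221.8×10⁻⁶ = 426.6 MPa, compressive since the pin is trying to expand.

σ ≈ 427 MPa (compressive)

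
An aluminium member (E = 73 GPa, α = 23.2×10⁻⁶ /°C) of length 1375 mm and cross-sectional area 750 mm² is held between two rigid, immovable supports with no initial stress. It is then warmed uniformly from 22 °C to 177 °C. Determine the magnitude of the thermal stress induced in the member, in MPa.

σ ≈ 263 MPa (compressive)

The supports are rigid, so the total axial strain is zero. The restrained thermal strain is ε = αΔT = 23.2×10⁻⁶ × 155 = 3596×10⁻⁶.
The stress required to suppress this strain is σ = Eε = 73×10³ × 3596×10⁻⁶ = 262.5 MPa, compressive since the member is trying to expand.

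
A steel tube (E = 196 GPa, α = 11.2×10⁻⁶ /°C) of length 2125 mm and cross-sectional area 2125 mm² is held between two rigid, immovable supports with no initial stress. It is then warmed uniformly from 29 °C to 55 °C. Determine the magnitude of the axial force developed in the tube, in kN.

The ends cannot move, so σ = EαΔT = 196×10³ × 11.2×10⁻⁶ × 26 = 57.08 MPa.
P = AEαΔT = 2125 × 196×10³ × 11.2×10⁻⁶ × 26 = 121.3 kN (compressive).

P ≈ 121 kN (compressive)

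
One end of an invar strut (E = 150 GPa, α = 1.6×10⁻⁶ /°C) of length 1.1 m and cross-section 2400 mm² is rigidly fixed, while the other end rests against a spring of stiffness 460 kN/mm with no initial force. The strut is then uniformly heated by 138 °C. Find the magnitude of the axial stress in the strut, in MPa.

σ ≈ 19.4 MPa (compressive)

The unrestrained thermal change is αΔT L = 1.6×10⁻⁶ × 138 × 1100 = 0.2429 mm.
Let P be the compressive force at the spring. The strut shortens elastically by PL/(AE) and the spring compresses by P/k; together these equal δ_free.
So P = δ_free / [L/(AE) + 1/k] = 0.2429 / [ 1100/(2400×150×10³) + 1/(460×10³) ].
P = 0.2429 / 5.229×10⁻⁶ = 46440 N.
σ = P/A = 46440/2400 = 19.35 MPa.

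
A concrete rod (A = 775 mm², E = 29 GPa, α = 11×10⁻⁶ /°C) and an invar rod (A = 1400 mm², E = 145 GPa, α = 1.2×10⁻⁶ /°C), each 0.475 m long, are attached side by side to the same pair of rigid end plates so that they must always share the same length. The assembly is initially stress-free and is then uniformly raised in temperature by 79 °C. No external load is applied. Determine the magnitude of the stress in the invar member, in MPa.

Equilibrium of a rigid end plate with no external load gives equal and opposite internal forces ±P in the two members. Since α_{concrete} > α_{invar}, heating drives the concrete into compression and the invar into tension.
Setting the final lengths equal and cancelling L: (α₁ − α₂)ΔT = P/(A₁E₁) + P/(A₂E₂).
|α₁ − α₂|·ΔT = 9.8×10⁻⁶ × 79 = 0.0007742.
1/(A₁E₁) + 1/(A₂E₂) = 1/(775×29×10³) + 1/(1400×145×10³) = 4.942×10⁻⁸ N⁻¹.
So P = 0.0007742 / 4.942×10⁻⁸ = 15.67 kN.
σ_{invar} = P/A₂ = 15670/1400 = 11.19 MPa, tensile.

σ ≈ 11.2 MPa (tensile)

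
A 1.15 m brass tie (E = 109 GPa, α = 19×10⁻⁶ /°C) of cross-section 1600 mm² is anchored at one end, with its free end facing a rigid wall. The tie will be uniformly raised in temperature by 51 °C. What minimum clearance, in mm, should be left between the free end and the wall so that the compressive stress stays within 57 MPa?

Free expansion if unrestrained: δ_free = αΔT L = 19×10⁻⁶ × 51 × 1150 = 1.114 mm.
At the allowable stress the elastic shortening the wall may impose is σL/E = 57 × 1150 / (109×10³) = 0.6014 mm.
The gap must absorb the remainder: g_min = 1.114 − 0.6014 = 0.513 mm.

g ≈ 0.513 mm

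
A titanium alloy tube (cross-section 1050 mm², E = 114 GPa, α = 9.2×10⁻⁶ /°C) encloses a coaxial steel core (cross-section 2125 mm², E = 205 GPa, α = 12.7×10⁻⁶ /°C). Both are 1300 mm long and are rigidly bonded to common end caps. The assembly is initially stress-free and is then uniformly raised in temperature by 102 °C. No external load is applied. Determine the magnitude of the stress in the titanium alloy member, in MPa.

Equilibrium of a rigid end plate with no external load gives equal and opposite internal forces ±P in the two members. Since α_{steel} > α_{titanium alloy}, heating drives the steel into compression and the titanium alloy into tension.
Equating the net (thermal + elastic) strains gives |α₁ − α₂|·ΔT = P·[1/(A₁E₁) + 1/(A₂E₂)].
|α₁ − α₂|·ΔT = 3.5×10⁻⁶ × 102 = 0.000357.
1/(A₁E₁) + 1/(A₂E₂) = 1/(1050×114×10³) + 1/(2125×205×10³) = 1.065×10⁻⁸ N⁻¹.
So P = 0.000357 / 1.065×10⁻⁸ = 33.52 kN.
σ_{titanium alloy} = P/A₁ = 33520/1050 = 31.93 MPa, tensile.

σ ≈ 31.9 MPa (tensile)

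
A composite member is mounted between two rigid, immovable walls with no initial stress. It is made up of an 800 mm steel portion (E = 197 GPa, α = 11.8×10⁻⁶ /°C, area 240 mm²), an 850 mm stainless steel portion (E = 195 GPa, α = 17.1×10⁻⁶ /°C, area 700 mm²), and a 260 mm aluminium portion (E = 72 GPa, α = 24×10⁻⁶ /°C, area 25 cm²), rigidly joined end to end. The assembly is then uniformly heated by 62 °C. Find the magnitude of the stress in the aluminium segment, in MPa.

σ ≈ 30.5 MPa (compressive)

If the supports were absent, the total length change would be Σ αᵢΔT Lᵢ = 11.8×10⁻⁶×62×800 + 17.1×10⁻⁶×62×850 + 24×10⁻⁶×62×260 = 1.873 mm.
The walls prevent any net length change, so an axial force P (same in every segment) develops. Compatibility: P · Σ Lᵢ/(AᵢEᵢ) = δ_free.
Σ Lᵢ/(AᵢEᵢ) = 800/(240×197×10³) + 850/(700×195×10³) + 260/(2500×72×10³) = 2.459×10⁻⁵ mm/N.
Hence P = δ_free / Σ(L/AE) = 1.873/2.459×10⁻⁵ = 76.18 kN (compressive).
σ_{aluminium} = P / A = 76180 / 2500 = 30.47 MPa.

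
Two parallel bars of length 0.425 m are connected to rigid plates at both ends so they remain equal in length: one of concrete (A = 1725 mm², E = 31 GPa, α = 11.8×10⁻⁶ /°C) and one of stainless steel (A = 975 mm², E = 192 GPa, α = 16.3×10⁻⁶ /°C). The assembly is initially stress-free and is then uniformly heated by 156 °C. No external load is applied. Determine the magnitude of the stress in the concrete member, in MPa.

σ ≈ 16.9 MPa (tensile)

The stainless steel has the larger α, so on heating it would change length more than the concrete if both were free. The rigid plates force a common final length, so the stainless steel is put into compression and the concrete into tension, with equal and opposite forces P (no external load).
Compatibility of the two members (thermal + elastic change equal): (α₁ − α₂)ΔT = P·[1/(A₁E₁) + 1/(A₂E₂)].
|α₁ − α₂|·ΔT = 4.5×10⁻⁶ × 156 = 0.000702.
1/(A₁E₁) + 1/(A₂E₂) = 1/(1725×31×10³) + 1/(975×192×10³) = 2.404×10⁻⁸ N⁻¹.
So P = 0.000702 / 2.404×10⁻⁸ = 29.2 kN.
σ_{concrete} = P/A₁ = 29200/1725 = 16.93 MPa, tensile.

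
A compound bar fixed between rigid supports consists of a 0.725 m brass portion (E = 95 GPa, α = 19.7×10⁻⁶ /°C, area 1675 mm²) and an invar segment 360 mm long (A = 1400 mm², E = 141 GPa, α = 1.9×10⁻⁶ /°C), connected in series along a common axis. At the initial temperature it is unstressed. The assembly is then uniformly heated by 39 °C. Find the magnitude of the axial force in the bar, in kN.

With the walls removed the bar would change length by δ_free = Σ αᵢΔT Lᵢ = 19.7×10⁻⁶×39×725 + 1.9×10⁻⁶×39×360 = 0.5837 mm.
Since the ends are fixed, an axial force P builds up, equal in every segment, with P · Σ Lᵢ/(AᵢEᵢ) = δ_free.
The series flexibility is Σ Lᵢ/(AᵢEᵢ) = 725/(1675×95×10³) + 360/(1400×141×10³) = 6.38×10⁻⁶ mm/N.
P = 0.5837 / 6.38×10⁻⁶ = 91490 N = 91.49 kN, compressive.

P ≈ 91.5 kN (compressive)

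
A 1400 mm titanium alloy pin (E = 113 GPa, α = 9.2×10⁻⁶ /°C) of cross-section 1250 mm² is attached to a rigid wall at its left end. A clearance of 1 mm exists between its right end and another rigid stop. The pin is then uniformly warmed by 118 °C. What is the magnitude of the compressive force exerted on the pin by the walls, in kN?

If the wall were absent the pin would grow by αΔT L = 9.2×10⁻⁶ × 118 × 1400 = 1.52 mm.
The gap closes (δ_free > 1 mm) and the wall then resists a further 1.52 − 1 = 0.5198 mm of expansion.
Compatibility: PL/(AE) = 0.5198 mm, so σ = P/A = E × (0.5198/1400) = 41.96 MPa.
Force on the wall = σA = 41.96 × 1250 mm² = 52.45 kN.

P ≈ 52.4 kN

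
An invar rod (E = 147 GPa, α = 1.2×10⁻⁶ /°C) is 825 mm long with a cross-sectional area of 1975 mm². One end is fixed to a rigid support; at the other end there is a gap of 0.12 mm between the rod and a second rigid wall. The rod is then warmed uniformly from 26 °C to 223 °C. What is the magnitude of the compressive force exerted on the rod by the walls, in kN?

P ≈ 26.4 kN

Free thermal elongation = αΔT L = 1.2×10⁻⁶ × 197 × 825 = 0.195 mm.
The gap closes (δ_free > 0.12 mm) and the wall then resists a further 0.195 − 0.12 = 0.07503 mm of expansion.
That suppressed elongation corresponds to σ = E·Δ/L = 147×10³ × 0.07503/825 = 13.37 MPa.
P = σA = 13.37 × 1975 = 26.4 kN.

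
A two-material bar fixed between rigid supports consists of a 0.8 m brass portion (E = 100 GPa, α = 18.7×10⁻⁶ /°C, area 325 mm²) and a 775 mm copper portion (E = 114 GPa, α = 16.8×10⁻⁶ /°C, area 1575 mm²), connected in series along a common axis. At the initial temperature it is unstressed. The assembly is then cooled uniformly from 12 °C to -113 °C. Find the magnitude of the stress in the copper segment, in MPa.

σ ≈ 76.8 MPa (tensile)

If the supports were absent, the total length change would be Σ αᵢΔT Lᵢ = 18.7×10⁻⁶×125×800 + 16.8×10⁻⁶×125×775 = 3.497 mm.
The rigid supports impose zero overall length change; the single axial force P common to all segments must satisfy P Σ Lᵢ/(AᵢEᵢ) = δ_free.
Σ Lᵢ/(AᵢEᵢ) = 800/(325×100×10³) + 775/(1575×114×10³) = 2.893×10⁻⁵ mm/N.
P = 3.497 / 2.893×10⁻⁵ = 120900 N = 120.9 kN, tensile.
σ_{copper} = P / A = 120900 / 1575 = 76.75 MPa.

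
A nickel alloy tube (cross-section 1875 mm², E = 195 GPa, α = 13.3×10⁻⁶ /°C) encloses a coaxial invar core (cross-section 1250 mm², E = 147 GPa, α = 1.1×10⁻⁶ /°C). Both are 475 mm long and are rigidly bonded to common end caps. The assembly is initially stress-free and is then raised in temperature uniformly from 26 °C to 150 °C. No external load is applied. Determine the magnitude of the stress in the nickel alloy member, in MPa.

The nickel alloy has the larger α, so on heating it would change length more than the invar if both were free. The rigid plates force a common final length, so the nickel alloy is put into compression and the invar into tension, with equal and opposite forces P (no external load).
Equating the net (thermal + elastic) strains gives |α₁ − α₂|·ΔT = P·[1/(A₁E₁) + 1/(A₂E₂)].
|α₁ − α₂|·ΔT = 12.2×10⁻⁶ × 124 = 0.001513.
1/(A₁E₁) + 1/(A₂E₂) = 1/(1875×195×10³) + 1/(1250×147×10³) = 8.177×10⁻⁹ N⁻¹.
So P = 0.001513 / 8.177×10⁻⁹ = 185 kN.
σ_{nickel alloy} = P/A₁ = 185000/1875 = 98.67 MPa, compressive.

σ ≈ 98.7 MPa (compressive)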